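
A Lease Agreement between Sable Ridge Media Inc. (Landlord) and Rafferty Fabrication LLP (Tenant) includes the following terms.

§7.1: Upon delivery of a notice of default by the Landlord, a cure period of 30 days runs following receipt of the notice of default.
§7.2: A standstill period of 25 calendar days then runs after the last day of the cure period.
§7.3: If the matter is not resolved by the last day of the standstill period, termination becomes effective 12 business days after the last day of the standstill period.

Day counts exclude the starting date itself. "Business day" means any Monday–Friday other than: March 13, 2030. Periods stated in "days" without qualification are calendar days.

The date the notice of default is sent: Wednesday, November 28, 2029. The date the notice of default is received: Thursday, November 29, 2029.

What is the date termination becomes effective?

The last day of the cure period: 30 calendar days after November 29, 2029 is December 29, 2029.
The last day of the standstill period: December 29, 2029 + 25 days = January 23, 2030.
The date termination becomes effective: counting 12 business days from Wednesday, January 23, 2030 (Jan 24, Jan 25, Jan 28, Jan 29, …, Feb 6, Feb 7, Feb 8, skipping weekends) reaches Friday, February 8, 2030.

February 8, 2030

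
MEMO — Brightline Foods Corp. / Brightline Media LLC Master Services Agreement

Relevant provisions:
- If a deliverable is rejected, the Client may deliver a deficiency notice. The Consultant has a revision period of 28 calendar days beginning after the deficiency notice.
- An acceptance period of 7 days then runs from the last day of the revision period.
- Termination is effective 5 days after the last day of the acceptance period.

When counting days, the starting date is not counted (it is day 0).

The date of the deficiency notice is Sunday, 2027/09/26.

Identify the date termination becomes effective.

2027/11/05

The last day of the revision period: 2027/09/26 + 28 days = 2027/10/24.
The last day of the acceptance period: 7 calendar days after 2027/10/24 is 2027/10/31.
The date termination becomes effective: 2027/10/31 + 5 days = 2027/11/05.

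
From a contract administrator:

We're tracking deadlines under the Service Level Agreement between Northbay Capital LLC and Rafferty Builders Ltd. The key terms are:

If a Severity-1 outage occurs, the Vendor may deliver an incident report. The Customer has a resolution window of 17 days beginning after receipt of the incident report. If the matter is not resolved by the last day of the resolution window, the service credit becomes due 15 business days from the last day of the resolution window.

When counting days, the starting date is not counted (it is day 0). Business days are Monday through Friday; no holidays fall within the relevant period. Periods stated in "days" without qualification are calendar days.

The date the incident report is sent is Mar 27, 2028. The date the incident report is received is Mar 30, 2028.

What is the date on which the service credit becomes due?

The last day of the resolution window: Mar 30, 2028 + 17 days = Apr 16, 2028.
The date on which the service credit becomes due: counting 15 business days from Sunday, Apr 16, 2028 (Apr 17, Apr 18, Apr 19, Apr 20, …, May 3, May 4, May 5, skipping weekends) reaches Friday, May 5, 2028.

May 5, 2028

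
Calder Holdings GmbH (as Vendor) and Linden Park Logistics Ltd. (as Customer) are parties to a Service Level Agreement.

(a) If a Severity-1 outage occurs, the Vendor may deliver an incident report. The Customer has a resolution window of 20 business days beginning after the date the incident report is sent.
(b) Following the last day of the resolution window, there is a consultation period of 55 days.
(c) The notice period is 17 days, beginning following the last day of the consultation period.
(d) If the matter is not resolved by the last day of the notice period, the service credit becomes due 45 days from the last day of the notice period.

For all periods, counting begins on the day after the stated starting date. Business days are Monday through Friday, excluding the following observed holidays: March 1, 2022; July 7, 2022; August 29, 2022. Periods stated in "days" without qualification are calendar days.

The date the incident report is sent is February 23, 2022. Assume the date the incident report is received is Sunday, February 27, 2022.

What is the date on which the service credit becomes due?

From Wednesday, February 23, 2022, 20 business days (Feb 24, Feb 25, Feb 28, Mar 2, …, Mar 22, Mar 23, Mar 24, skipping weekends and the listed holiday on Mar 1) brings us to Thursday, March 24, 2022, which is the last day of the resolution window.
The last day of the consultation period: March 24, 2022 + 55 days = May 18, 2022.
The last day of the notice period: 17 calendar days after May 18, 2022 is June 4, 2022.
The date on which the service credit becomes due: 45 calendar days after June 4, 2022 is July 19, 2022.

July 19, 2022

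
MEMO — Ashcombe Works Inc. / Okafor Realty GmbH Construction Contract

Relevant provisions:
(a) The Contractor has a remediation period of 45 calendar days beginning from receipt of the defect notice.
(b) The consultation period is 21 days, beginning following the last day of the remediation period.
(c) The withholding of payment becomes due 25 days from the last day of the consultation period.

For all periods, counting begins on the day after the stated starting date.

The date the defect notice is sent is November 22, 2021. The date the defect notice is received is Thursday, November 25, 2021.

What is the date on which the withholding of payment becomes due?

Adding 45 calendar days to November 25, 2021 gives January 9, 2022, which is the last day of the remediation period.
The last day of the consultation period: January 9, 2022 + 21 days = January 30, 2022.
The date on which the withholding of payment becomes due: 25 calendar days after January 30, 2022 is February 24, 2022.

February 24, 2022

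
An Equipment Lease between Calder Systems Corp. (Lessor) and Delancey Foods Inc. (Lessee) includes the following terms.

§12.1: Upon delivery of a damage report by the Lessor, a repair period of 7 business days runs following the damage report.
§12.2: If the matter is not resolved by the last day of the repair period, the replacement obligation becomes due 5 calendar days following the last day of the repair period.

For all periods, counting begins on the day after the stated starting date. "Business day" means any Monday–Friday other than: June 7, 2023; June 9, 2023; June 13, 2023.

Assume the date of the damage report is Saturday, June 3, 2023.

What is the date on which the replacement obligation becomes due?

June 21, 2023

The last day of the repair period: counting 7 business days from Saturday, June 3, 2023 (Jun 5, Jun 6, Jun 8, Jun 12, Jun 14, Jun 15, Jun 16, skipping weekends and the listed holidays on Jun 7, Jun 9, Jun 13) reaches Friday, June 16, 2023.
The date on which the replacement obligation becomes due: 5 calendar days after June 16, 2023 is June 21, 2023.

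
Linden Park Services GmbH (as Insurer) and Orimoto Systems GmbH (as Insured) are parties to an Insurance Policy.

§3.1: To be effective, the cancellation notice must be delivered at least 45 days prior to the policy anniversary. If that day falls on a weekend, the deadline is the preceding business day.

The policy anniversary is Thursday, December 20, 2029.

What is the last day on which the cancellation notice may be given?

December 20, 2029 minus 45 days is November 5, 2029. That is a Monday, so no adjustment is needed.

November 5, 2029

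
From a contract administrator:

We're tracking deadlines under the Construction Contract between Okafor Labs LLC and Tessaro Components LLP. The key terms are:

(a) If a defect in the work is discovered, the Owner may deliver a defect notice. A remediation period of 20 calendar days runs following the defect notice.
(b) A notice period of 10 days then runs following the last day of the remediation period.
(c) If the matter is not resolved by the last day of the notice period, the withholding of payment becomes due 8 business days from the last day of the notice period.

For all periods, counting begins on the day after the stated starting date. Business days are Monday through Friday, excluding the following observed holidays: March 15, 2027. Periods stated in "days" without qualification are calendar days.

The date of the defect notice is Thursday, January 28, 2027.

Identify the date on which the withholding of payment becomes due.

March 10, 2027

The last day of the remediation period: 20 calendar days after January 28, 2027 is February 17, 2027.
Adding 10 calendar days to February 17, 2027 gives February 27, 2027, which is the last day of the notice period.
From Saturday, February 27, 2027, 8 business days (Mar 1, Mar 2, Mar 3, Mar 4, Mar 5, Mar 8, Mar 9, Mar 10, skipping weekends) brings us to Wednesday, March 10, 2027, which is the date on which the withholding of payment becomes due.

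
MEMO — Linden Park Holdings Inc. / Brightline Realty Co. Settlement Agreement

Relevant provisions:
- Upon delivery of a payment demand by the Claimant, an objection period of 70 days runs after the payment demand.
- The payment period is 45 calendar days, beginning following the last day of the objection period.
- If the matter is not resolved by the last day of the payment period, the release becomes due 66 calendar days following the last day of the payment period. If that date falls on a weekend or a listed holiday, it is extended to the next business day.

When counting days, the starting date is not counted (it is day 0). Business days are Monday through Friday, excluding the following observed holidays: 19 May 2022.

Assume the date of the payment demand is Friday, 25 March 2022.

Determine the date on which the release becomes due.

22 September 2022

The last day of the objection period: 25 March 2022 + 70 days = 3 June 2022.
Adding 45 calendar days to 3 June 2022 gives 18 July 2022, which is the last day of the payment period.
Adding 66 calendar days to 18 July 2022 gives 22 September 2022, which is the date on which the release becomes due. 22 September 2022 is a Thursday and is not a listed holiday, so no roll-forward applies.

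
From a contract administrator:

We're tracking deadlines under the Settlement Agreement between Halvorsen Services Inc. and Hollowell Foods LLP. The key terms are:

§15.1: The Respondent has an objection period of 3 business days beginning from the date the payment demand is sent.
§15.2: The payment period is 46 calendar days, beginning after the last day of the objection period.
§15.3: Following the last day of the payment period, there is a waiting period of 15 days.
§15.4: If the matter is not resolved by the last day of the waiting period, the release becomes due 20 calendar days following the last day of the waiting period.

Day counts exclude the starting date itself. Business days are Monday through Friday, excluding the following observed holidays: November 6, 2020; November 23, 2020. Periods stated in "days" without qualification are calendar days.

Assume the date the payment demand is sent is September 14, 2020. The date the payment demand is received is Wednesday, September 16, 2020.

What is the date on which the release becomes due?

December 7, 2020

The last day of the objection period: 3 business days after Monday, September 14, 2020, skipping weekends — Sep 15, Sep 16, Sep 17 — lands on Thursday, September 17, 2020.
Adding 46 calendar days to September 17, 2020 gives November 2, 2020, which is the last day of the payment period.
Adding 15 calendar days to November 2, 2020 gives November 17, 2020, which is the last day of the waiting period.
The date on which the release becomes due: 20 calendar days after November 17, 2020 is December 7, 2020.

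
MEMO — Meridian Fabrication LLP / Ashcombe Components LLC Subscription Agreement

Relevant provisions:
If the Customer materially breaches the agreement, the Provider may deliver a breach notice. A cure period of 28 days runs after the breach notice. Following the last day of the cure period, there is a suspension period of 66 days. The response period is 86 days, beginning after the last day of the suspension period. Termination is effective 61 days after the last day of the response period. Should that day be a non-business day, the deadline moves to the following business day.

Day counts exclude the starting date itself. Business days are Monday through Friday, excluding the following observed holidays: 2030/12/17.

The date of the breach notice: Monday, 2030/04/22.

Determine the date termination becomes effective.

The last day of the cure period: 28 calendar days after 2030/04/22 is 2030/05/20.
Adding 66 calendar days to 2030/05/20 gives 2030/07/25, which is the last day of the suspension period.
The last day of the response period: 86 calendar days after 2030/07/25 is 2030/10/19.
Adding 61 calendar days to 2030/10/19 gives 2030/12/19, which is the date termination becomes effective. 2030/12/19 is a Thursday and is not a listed holiday, so no roll-forward applies.

2030/12/19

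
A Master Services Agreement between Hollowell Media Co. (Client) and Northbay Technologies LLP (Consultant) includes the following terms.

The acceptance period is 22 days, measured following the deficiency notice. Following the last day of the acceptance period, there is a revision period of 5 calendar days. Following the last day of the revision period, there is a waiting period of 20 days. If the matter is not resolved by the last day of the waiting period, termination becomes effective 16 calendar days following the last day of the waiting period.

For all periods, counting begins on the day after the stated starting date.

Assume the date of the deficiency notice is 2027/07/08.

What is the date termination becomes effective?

The last day of the acceptance period: 22 calendar days after 2027/07/08 is 2027/07/30.
The last day of the revision period: 5 calendar days after 2027/07/30 is 2027/08/04.
Adding 20 calendar days to 2027/08/04 gives 2027/08/24, which is the last day of the waiting period.
The date termination becomes effective: 16 calendar days after 2027/08/24 is 2027/09/09.

2027/09/09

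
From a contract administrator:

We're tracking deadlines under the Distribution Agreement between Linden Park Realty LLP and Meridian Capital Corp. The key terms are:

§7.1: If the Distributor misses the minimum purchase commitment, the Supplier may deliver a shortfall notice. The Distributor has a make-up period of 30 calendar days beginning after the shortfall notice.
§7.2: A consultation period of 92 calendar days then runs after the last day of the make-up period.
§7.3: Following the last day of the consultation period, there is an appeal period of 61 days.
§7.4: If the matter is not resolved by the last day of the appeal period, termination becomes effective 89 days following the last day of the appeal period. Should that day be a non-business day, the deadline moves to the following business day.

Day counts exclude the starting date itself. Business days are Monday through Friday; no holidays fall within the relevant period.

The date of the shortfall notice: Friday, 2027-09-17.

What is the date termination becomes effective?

2028-06-15

The last day of the make-up period: 30 calendar days after 2027-09-17 is 2027-10-17.
Adding 92 calendar days to 2027-10-17 gives 2028-01-17, which is the last day of the consultation period.
Adding 61 calendar days to 2028-01-17 gives 2028-03-18, which is the last day of the appeal period.
The date termination becomes effective: 2028-03-18 + 89 days = 2028-06-15. 2028-06-15 is a Thursday, so no roll-forward applies.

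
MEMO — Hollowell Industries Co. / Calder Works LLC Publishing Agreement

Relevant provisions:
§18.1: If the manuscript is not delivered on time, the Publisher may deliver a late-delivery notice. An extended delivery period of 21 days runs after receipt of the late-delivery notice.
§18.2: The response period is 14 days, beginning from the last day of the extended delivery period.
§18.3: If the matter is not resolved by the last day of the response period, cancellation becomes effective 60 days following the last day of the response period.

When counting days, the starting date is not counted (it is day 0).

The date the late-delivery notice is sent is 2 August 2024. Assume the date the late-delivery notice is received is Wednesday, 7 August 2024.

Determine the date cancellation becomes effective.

10 November 2024

The last day of the extended delivery period: 7 August 2024 + 21 days = 28 August 2024.
Adding 14 calendar days to 28 August 2024 gives 11 September 2024, which is the last day of the response period.
Adding 60 calendar days to 11 September 2024 gives 10 November 2024, which is the date cancellation becomes effective.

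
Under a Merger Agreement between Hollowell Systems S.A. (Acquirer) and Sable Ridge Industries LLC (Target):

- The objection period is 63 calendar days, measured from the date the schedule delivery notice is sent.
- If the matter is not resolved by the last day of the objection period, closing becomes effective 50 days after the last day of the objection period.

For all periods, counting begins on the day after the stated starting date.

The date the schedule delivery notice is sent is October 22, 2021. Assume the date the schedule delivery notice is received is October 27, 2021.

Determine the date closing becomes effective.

February 12, 2022

Adding 63 calendar days to October 22, 2021 gives December 24, 2021, which is the last day of the objection period.
Adding 50 calendar days to December 24, 2021 gives February 12, 2022, which is the date closing becomes effective.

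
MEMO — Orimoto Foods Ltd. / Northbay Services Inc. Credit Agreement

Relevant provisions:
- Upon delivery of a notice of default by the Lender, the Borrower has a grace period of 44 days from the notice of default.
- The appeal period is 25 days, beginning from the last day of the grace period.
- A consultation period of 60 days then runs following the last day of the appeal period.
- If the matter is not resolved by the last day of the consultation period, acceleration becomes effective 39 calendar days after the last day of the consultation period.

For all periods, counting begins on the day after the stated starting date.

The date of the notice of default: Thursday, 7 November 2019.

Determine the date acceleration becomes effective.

23 April 2020

The last day of the grace period: 7 November 2019 + 44 days = 21 December 2019.
The last day of the appeal period: 21 December 2019 + 25 days = 15 January 2020.
Adding 60 calendar days to 15 January 2020 gives 15 March 2020, which is the last day of the consultation period.
The date acceleration becomes effective: 39 calendar days after 15 March 2020 is 23 April 2020.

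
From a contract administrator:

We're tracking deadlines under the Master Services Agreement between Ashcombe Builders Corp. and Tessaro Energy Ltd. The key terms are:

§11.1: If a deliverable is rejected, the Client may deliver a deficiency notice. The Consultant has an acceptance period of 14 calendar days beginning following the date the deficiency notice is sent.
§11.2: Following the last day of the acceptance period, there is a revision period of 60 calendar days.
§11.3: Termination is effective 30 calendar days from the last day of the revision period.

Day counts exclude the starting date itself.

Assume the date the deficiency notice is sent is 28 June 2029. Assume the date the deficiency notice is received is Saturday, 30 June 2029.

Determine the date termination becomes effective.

The last day of the acceptance period: 28 June 2029 + 14 days = 12 July 2029.
Adding 60 calendar days to 12 July 2029 gives 10 September 2029, which is the last day of the revision period.
Adding 30 calendar days to 10 September 2029 gives 10 October 2029, which is the date termination becomes effective.

10 October 2029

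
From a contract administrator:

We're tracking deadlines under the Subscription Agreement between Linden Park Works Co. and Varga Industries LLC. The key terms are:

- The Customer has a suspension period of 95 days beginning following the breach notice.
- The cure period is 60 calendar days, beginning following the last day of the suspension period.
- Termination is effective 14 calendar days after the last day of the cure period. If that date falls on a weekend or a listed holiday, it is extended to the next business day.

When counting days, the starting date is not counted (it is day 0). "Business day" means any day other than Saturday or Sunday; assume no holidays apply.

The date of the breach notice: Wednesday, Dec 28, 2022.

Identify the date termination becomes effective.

The last day of the suspension period: Dec 28, 2022 + 95 days = Apr 2, 2023.
The last day of the cure period: Apr 2, 2023 + 60 days = Jun 1, 2023.
The date termination becomes effective: Jun 1, 2023 + 14 days = Jun 15, 2023. Jun 15, 2023 is a Thursday, so no roll-forward applies.

Jun 15, 2023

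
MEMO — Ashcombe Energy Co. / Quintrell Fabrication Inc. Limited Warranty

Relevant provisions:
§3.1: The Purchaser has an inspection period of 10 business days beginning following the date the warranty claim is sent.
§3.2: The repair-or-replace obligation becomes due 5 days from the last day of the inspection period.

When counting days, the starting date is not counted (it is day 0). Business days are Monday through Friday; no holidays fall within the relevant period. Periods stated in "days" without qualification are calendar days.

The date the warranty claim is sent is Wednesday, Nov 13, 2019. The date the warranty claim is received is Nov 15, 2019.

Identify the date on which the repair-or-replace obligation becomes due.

The last day of the inspection period: counting 10 business days from Wednesday, Nov 13, 2019 (Nov 14, Nov 15, Nov 18, Nov 19, Nov 20, Nov 21, Nov 22, Nov 25, Nov 26, Nov 27, skipping weekends) reaches Wednesday, Nov 27, 2019.
The date on which the repair-or-replace obligation becomes due: 5 calendar days after Nov 27, 2019 is Dec 2, 2019.

Dec 2, 2019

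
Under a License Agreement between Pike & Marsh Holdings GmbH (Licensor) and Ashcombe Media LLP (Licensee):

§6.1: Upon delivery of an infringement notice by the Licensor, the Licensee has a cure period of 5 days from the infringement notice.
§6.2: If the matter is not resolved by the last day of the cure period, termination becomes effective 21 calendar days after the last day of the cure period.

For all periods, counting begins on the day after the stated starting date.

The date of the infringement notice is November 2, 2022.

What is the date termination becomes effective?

The last day of the cure period: November 2, 2022 + 5 days = November 7, 2022.
The date termination becomes effective: November 7, 2022 + 21 days = November 28, 2022.

November 28, 2022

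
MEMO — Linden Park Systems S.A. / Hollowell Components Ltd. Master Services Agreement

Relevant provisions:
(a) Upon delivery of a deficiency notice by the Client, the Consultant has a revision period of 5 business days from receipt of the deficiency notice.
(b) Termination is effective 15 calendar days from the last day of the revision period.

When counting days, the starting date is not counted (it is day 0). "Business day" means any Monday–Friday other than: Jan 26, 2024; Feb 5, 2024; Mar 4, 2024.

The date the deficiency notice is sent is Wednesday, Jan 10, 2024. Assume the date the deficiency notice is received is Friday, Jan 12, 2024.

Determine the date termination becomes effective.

Feb 3, 2024

The last day of the revision period: counting 5 business days from Friday, Jan 12, 2024 (Jan 15, Jan 16, Jan 17, Jan 18, Jan 19, skipping weekends) reaches Friday, Jan 19, 2024.
The date termination becomes effective: Jan 19, 2024 + 15 days = Feb 3, 2024.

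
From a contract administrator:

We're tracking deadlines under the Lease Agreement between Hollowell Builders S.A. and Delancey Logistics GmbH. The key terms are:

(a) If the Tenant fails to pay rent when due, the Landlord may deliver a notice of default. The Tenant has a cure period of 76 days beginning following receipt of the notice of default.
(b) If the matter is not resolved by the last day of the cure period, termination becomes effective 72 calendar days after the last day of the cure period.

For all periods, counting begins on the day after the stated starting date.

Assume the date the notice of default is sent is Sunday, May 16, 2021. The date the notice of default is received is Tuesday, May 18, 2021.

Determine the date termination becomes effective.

The last day of the cure period: 76 calendar days after May 18, 2021 is August 2, 2021.
The date termination becomes effective: 72 calendar days after August 2, 2021 is October 13, 2021.

October 13, 2021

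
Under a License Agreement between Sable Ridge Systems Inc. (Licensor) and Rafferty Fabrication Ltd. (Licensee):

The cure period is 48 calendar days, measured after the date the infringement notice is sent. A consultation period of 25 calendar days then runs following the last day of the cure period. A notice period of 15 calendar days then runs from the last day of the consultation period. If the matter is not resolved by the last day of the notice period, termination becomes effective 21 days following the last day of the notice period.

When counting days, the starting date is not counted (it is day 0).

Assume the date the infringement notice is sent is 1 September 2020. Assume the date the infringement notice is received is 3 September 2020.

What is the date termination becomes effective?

Adding 48 calendar days to 1 September 2020 gives 19 October 2020, which is the last day of the cure period.
The last day of the consultation period: 19 October 2020 + 25 days = 13 November 2020.
The last day of the notice period: 13 November 2020 + 15 days = 28 November 2020.
The date termination becomes effective: 21 calendar days after 28 November 2020 is 19 December 2020.

19 December 2020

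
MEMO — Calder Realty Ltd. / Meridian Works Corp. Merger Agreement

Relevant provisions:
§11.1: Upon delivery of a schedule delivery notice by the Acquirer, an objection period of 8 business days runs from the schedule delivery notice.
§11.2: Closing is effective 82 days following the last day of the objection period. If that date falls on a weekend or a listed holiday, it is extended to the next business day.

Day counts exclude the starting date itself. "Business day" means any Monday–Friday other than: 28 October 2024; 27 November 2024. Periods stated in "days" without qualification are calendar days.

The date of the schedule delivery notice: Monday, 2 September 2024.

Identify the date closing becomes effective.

3 December 2024

The last day of the objection period: 8 business days after Monday, 2 September 2024, skipping weekends — Sep 3, Sep 4, Sep 5, Sep 6, Sep 9, Sep 10, Sep 11, Sep 12 — lands on Thursday, 12 September 2024.
Adding 82 calendar days to 12 September 2024 gives 3 December 2024, which is the date closing becomes effective. 3 December 2024 is a Tuesday and is not a listed holiday, so no roll-forward applies.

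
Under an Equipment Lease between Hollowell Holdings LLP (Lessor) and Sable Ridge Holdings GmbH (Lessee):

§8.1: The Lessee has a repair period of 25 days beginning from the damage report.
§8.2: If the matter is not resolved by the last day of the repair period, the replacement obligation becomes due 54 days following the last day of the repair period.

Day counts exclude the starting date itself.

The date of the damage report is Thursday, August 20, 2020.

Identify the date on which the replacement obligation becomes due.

The last day of the repair period: August 20, 2020 + 25 days = September 14, 2020.
The date on which the replacement obligation becomes due: September 14, 2020 + 54 days = November 7, 2020.

November 7, 2020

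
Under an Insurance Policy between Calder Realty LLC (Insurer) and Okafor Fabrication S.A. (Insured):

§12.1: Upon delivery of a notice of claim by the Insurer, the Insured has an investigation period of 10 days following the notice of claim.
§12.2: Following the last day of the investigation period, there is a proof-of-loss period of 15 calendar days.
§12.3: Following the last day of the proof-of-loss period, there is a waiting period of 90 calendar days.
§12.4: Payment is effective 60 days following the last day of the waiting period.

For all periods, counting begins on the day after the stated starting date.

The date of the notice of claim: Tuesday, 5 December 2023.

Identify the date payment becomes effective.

28 May 2024

The last day of the investigation period: 10 calendar days after 5 December 2023 is 15 December 2023.
The last day of the proof-of-loss period: 15 calendar days after 15 December 2023 is 30 December 2023.
Adding 90 calendar days to 30 December 2023 gives 29 March 2024, which is the last day of the waiting period.
Adding 60 calendar days to 29 March 2024 gives 28 May 2024, which is the date payment becomes effective.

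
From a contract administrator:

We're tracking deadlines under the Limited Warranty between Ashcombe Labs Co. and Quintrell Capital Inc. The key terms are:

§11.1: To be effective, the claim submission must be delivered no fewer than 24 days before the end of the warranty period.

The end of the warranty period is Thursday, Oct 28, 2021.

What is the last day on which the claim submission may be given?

Oct 4, 2021

Oct 28, 2021 minus 24 days is Oct 4, 2021.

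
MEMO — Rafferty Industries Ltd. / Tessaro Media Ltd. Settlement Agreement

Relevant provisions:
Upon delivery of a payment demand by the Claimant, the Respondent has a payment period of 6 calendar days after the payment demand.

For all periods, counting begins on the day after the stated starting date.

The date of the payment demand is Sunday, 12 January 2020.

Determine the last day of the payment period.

The last day of the payment period: 6 calendar days after 12 January 2020 is 18 January 2020.

18 January 2020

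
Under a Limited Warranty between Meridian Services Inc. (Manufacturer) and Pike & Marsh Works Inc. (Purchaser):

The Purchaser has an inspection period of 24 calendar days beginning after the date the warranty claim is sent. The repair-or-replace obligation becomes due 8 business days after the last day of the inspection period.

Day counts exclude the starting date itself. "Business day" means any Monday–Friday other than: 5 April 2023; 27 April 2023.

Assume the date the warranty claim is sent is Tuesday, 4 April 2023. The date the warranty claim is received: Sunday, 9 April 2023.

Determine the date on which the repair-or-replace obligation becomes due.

10 May 2023

The last day of the inspection period: 4 April 2023 + 24 days = 28 April 2023.
The date on which the repair-or-replace obligation becomes due: 8 business days after Friday, 28 April 2023, skipping weekends — May 1, May 2, May 3, May 4, May 5, May 8, May 9, May 10 — lands on Wednesday, 10 May 2023.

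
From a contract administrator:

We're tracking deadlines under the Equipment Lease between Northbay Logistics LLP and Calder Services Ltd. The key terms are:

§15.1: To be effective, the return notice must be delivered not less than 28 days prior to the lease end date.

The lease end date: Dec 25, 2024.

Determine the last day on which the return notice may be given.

Dec 25, 2024 minus 28 days is Nov 27, 2024.

Nov 27, 2024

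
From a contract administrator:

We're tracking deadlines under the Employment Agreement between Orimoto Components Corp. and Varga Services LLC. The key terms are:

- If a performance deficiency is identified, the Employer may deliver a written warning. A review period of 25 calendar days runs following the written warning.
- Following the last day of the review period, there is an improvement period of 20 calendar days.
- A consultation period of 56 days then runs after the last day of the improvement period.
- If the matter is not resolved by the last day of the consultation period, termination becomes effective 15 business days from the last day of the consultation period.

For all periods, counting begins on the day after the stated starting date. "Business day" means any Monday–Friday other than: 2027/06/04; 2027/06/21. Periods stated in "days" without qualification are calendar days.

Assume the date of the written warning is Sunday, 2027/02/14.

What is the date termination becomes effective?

2027/06/17

The last day of the review period: 2027/02/14 + 25 days = 2027/03/11.
The last day of the improvement period: 20 calendar days after 2027/03/11 is 2027/03/31.
The last day of the consultation period: 56 calendar days after 2027/03/31 is 2027/05/26.
The date termination becomes effective: 15 business days after Wednesday, 2027/05/26, skipping weekends and the listed holiday on Jun 4 — May 27, May 28, May 31, Jun 1, …, Jun 15, Jun 16, Jun 17 — lands on Thursday, 2027/06/17.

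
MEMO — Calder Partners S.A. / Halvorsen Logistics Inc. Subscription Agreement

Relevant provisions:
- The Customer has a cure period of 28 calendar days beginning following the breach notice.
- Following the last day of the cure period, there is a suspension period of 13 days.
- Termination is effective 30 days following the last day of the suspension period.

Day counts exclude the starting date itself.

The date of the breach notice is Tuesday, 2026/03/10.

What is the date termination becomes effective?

Adding 28 calendar days to 2026/03/10 gives 2026/04/07, which is the last day of the cure period.
Adding 13 calendar days to 2026/04/07 gives 2026/04/20, which is the last day of the suspension period.
The date termination becomes effective: 30 calendar days after 2026/04/20 is 2026/05/20.

2026/05/20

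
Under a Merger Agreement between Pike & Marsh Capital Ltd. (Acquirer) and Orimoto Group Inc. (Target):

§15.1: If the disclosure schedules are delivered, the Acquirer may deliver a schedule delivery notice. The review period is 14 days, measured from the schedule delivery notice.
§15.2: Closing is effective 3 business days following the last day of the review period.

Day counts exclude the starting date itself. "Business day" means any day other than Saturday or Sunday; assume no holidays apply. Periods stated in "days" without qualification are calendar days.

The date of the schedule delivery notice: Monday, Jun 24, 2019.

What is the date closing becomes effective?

The last day of the review period: Jun 24, 2019 + 14 days = Jul 8, 2019.
From Monday, Jul 8, 2019, 3 business days (Jul 9, Jul 10, Jul 11, skipping weekends) brings us to Thursday, Jul 11, 2019, which is the date closing becomes effective.

Jul 11, 2019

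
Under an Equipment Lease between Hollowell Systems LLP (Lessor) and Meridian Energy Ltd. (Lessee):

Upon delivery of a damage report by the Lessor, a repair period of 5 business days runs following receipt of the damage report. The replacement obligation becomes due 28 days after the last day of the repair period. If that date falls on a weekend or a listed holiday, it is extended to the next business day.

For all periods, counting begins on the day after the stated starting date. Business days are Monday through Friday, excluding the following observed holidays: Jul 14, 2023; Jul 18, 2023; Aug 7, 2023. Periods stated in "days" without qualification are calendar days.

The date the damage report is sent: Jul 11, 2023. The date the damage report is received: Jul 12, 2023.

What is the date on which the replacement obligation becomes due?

Aug 18, 2023

The last day of the repair period: 5 business days after Wednesday, Jul 12, 2023, skipping weekends and the listed holidays on Jul 14, Jul 18 — Jul 13, Jul 17, Jul 19, Jul 20, Jul 21 — lands on Friday, Jul 21, 2023.
Adding 28 calendar days to Jul 21, 2023 gives Aug 18, 2023, which is the date on which the replacement obligation becomes due. Aug 18, 2023 is a Friday and is not a listed holiday, so no roll-forward applies.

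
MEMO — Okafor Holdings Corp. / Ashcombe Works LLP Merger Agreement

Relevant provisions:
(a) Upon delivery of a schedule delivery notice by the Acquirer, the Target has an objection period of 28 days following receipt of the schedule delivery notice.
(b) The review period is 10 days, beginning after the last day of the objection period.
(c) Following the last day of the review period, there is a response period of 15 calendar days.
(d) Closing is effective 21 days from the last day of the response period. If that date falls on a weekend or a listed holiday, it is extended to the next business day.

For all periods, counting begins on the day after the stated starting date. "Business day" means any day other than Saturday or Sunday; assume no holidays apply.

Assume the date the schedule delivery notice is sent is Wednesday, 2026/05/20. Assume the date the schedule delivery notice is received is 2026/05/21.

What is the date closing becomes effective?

The last day of the objection period: 2026/05/21 + 28 days = 2026/06/18.
The last day of the review period: 10 calendar days after 2026/06/18 is 2026/06/28.
The last day of the response period: 2026/06/28 + 15 days = 2026/07/13.
The date closing becomes effective: 21 calendar days after 2026/07/13 is 2026/08/03. 2026/08/03 is a Monday, so no roll-forward applies.

2026/08/03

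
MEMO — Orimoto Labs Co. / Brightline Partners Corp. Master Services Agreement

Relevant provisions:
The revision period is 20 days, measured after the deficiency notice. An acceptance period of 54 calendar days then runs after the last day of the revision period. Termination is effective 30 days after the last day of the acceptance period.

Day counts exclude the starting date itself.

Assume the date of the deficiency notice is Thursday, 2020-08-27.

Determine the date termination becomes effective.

The last day of the revision period: 20 calendar days after 2020-08-27 is 2020-09-16.
The last day of the acceptance period: 2020-09-16 + 54 days = 2020-11-09.
The date termination becomes effective: 30 calendar days after 2020-11-09 is 2020-12-09.

2020-12-09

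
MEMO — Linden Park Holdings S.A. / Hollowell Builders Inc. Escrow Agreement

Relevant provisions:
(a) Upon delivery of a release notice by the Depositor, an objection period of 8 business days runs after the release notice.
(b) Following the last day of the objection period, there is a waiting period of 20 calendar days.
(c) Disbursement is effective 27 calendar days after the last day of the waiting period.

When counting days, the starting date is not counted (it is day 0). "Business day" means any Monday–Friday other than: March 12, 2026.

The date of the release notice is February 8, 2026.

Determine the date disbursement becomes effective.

April 6, 2026

From Sunday, February 8, 2026, 8 business days (Feb 9, Feb 10, Feb 11, Feb 12, Feb 13, Feb 16, Feb 17, Feb 18, skipping weekends) brings us to Wednesday, February 18, 2026, which is the last day of the objection period.
The last day of the waiting period: February 18, 2026 + 20 days = March 10, 2026.
Adding 27 calendar days to March 10, 2026 gives April 6, 2026, which is the date disbursement becomes effective.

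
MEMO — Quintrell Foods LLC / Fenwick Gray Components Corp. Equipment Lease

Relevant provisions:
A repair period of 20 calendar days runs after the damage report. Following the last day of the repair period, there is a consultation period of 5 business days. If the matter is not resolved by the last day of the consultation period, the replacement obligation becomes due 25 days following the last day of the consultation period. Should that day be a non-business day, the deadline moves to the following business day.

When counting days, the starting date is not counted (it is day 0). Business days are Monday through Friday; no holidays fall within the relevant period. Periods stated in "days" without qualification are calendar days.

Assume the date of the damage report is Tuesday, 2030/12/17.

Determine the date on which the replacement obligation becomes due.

2031/02/07

The last day of the repair period: 20 calendar days after 2030/12/17 is 2031/01/06.
From Monday, 2031/01/06, 5 business days (Jan 7, Jan 8, Jan 9, Jan 10, Jan 13, skipping weekends) brings us to Monday, 2031/01/13, which is the last day of the consultation period.
Adding 25 calendar days to 2031/01/13 gives 2031/02/07, which is the date on which the replacement obligation becomes due. 2031/02/07 is a Friday, so no roll-forward applies.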